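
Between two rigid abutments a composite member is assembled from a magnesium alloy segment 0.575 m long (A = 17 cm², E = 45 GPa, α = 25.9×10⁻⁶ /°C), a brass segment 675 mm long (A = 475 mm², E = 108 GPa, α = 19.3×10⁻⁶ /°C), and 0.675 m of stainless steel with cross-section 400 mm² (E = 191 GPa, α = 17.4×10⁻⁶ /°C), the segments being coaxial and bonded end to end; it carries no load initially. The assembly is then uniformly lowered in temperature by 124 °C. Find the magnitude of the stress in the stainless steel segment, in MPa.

With the walls removed the bar would change length by δ_free = Σ αᵢΔT Lᵢ = 25.9×10⁻⁶×124×575 + 19.3×10⁻⁶×124×675 + 17.4×10⁻⁶×124×675 = 4.918 mm.
The walls prevent any net length change, so an axial force P (same in every segment) develops. Compatibility: P · Σ Lᵢ/(AᵢEᵢ) = δ_free.
The series flexibility is Σ Lᵢ/(AᵢEᵢ) = 575/(1700×45×10³) + 675/(475×108×10³) + 675/(400×191×10³) = 2.951×10⁻⁵ mm/N.
So P = 4.918 / 2.951×10⁻⁵ = 166.7 kN, tensile.
σ_{stainless steel} = P / A = 166700 / 400 = 416.7 MPa.

σ ≈ 417 MPa (tensile)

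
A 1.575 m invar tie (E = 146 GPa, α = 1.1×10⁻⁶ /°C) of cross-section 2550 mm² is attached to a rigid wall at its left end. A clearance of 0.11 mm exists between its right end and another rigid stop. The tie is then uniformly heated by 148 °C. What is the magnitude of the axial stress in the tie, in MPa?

If the wall were absent the tie would grow by αΔT L = 1.1×10⁻⁶ × 148 × 1575 = 0.2564 mm.
The gap closes (δ_free > 0.11 mm) and the wall then resists a further 0.2564 − 0.11 = 0.1464 mm of expansion.
Compatibility: PL/(AE) = 0.1464 mm, so σ = P/A = E × (0.1464/1575) = 13.57 MPa.

σ ≈ 13.6 MPa (compressive)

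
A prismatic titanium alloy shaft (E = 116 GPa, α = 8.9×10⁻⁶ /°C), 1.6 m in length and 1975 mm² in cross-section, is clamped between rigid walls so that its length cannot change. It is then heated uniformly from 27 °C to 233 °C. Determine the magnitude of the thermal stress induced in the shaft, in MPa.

σ ≈ 213 MPa (compressive)

Because both ends are immovable the net strain is zero, and the suppressed thermal strain is αΔT = 8.9×10⁻⁶ × 206 = 1833.4×10⁻⁶.
The stress required to suppress this strain is σ = Eε = 116×10³ × 1833.4×10⁻⁶ = 212.7 MPa, compressive since the shaft is trying to expand.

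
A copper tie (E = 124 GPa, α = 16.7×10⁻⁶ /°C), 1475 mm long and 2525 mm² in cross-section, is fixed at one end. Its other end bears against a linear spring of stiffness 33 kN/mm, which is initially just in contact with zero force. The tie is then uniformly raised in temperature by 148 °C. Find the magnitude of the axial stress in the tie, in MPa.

σ ≈ 41.2 MPa (compressive)

Free thermal expansion: δ_free = αΔT L = 16.7×10⁻⁶ × 148 × 1475 = 3.646 mm.
Let P be the compressive force at the spring. The tie shortens elastically by PL/(AE) and the spring compresses by P/k; together these equal δ_free.
P [ L/(AE) + 1/k ] = δ_free → P [ 1475/(2525×124×10³) + 1/(33×10³) ] = 3.646.
P = 3.646 / 3.501×10⁻⁵ = 104100 N.
σ = P/A = 104100/2525 = 41.24 MPa.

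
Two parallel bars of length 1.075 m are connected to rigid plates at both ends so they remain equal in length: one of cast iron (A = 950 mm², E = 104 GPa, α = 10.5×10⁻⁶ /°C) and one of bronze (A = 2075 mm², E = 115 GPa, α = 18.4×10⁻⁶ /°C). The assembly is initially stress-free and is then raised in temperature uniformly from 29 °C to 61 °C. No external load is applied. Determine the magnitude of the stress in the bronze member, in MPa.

σ ≈ 8.51 MPa (compressive)

The bronze has the larger α, so on heating it would change length more than the cast iron if both were free. The rigid plates force a common final length, so the bronze is put into compression and the cast iron into tension, with equal and opposite forces P (no external load).
Equating the net (thermal + elastic) strains gives |α₁ − α₂|·ΔT = P·[1/(A₁E₁) + 1/(A₂E₂)].
|α₁ − α₂|·ΔT = 7.9×10⁻⁶ × 32 = 0.0002528.
1/(A₁E₁) + 1/(A₂E₂) = 1/(950×104×10³) + 1/(2075×115×10³) = 1.431×10⁻⁸ N⁻¹.
P = 0.0002528 / 1.431×10⁻⁸ = 17660 N = 17.66 kN.
σ_{bronze} = P/A₂ = 17660/2075 = 8.512 MPa, compressive.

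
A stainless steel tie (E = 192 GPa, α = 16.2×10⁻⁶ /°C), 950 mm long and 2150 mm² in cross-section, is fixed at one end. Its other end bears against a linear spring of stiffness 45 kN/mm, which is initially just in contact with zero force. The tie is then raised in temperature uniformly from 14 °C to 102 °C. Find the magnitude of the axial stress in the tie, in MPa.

σ ≈ 25.7 MPa (compressive)

If the spring were absent the tie would lengthen by αΔT L = 16.2×10⁻⁶ × 88 × 950 = 1.354 mm.
With a force P in the spring, the elastic change of the tie is PL/(AE) and that of the spring is P/k; compatibility requires their sum to equal δ_free.
So P = δ_free / [L/(AE) + 1/k] = 1.354 / [ 950/(2150×192×10³) + 1/(45×10³) ].
P = 1.354 / 2.452×10⁻⁵ = 55230 N.
σ = P/A = 55230/2150 = 25.69 MPa.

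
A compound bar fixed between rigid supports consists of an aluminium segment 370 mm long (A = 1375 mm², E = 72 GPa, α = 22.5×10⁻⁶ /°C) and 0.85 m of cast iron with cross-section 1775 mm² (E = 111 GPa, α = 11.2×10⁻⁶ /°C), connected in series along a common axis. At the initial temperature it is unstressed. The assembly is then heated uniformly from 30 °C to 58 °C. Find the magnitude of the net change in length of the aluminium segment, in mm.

|ΔL| ≈ 0.00117 mm

Free thermal expansion of the whole bar: Σ αᵢΔT Lᵢ = 22.5×10⁻⁶×28×370 + 11.2×10⁻⁶×28×850 = 0.4997 mm.
The rigid supports impose zero overall length change; the single axial force P common to all segments must satisfy P Σ Lᵢ/(AᵢEᵢ) = δ_free.
Σ Lᵢ/(AᵢEᵢ) = 370/(1375×72×10³) + 850/(1775×111×10³) = 8.052×10⁻⁶ mm/N.
Hence P = δ_free / Σ(L/AE) = 0.4997/8.052×10⁻⁶ = 62.06 kN (compressive).
For the aluminium segment, free thermal change = 22.5×10⁻⁶×28×370 = 0.2331 mm and elastic change from P = 62060×370/(1375×72×10³) = 0.2319 mm; these oppose, so the net change is 0.00117 mm (segment lengthens).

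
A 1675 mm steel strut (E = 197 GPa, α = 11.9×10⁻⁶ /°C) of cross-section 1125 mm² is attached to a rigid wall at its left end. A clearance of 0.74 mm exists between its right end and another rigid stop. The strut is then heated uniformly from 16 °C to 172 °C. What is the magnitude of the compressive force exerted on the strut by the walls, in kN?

Free thermal elongation = αΔT L = 11.9×10⁻⁶ × 156 × 1675 = 3.109 mm.
This exceeds the 0.74 mm gap, so the wall pushes back. The portion of expansion that must be recovered elastically is δ_free − gap = 3.109 − 0.74 = 2.369 mm.
That suppressed elongation corresponds to σ = E·Δ/L = 197×10³ × 2.369/1675 = 278.7 MPa.
P = σA = 278.7 × 1125 = 313.5 kN.

P ≈ 314 kN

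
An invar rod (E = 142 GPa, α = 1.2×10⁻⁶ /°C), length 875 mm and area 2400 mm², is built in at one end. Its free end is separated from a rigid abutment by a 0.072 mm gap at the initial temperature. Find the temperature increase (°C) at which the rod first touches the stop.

Contact occurs when the free expansion equals the gap: αΔT L = 0.072 mm.
So ΔT = g/(αL) = 0.072/(1.2×10⁻⁶ × 875) = 68.57 °C.

ΔT ≈ 68.6 °C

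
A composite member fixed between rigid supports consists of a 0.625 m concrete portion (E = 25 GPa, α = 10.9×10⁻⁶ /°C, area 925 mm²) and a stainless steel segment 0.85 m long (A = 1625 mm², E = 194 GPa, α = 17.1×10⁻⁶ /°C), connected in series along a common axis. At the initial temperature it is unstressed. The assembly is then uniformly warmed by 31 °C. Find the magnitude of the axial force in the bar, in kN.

P ≈ 22.3 kN (compressive)

If the supports were absent, the total length change would be Σ αᵢΔT Lᵢ = 10.9×10⁻⁶×31×625 + 17.1×10⁻⁶×31×850 = 0.6618 mm.
The walls prevent any net length change, so an axial force P (same in every segment) develops. Compatibility: P · Σ Lᵢ/(AᵢEᵢ) = δ_free.
The series flexibility is Σ Lᵢ/(AᵢEᵢ) = 625/(925×25×10³) + 850/(1625×194×10³) = 2.972×10⁻⁵ mm/N.
So P = 0.6618 / 2.972×10⁻⁵ = 22.26 kN, compressive.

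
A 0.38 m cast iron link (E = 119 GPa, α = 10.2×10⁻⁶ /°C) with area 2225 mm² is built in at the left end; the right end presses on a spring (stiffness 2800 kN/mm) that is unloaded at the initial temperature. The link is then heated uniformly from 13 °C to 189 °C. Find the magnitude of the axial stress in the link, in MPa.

If the spring were absent the link would lengthen by αΔT L = 10.2×10⁻⁶ × 176 × 380 = 0.6822 mm.
Let P be the compressive force at the spring. The link shortens elastically by PL/(AE) and the spring compresses by P/k; together these equal δ_free.
P [ L/(AE) + 1/k ] = δ_free → P [ 380/(2225×119×10³) + 1/(2800×10³) ] = 0.6822.
P = 0.6822 / 1.792×10⁻⁶ = 380600 N.
σ = P/A = 380600/2225 = 171.1 MPa.

σ ≈ 171 MPa (compressive)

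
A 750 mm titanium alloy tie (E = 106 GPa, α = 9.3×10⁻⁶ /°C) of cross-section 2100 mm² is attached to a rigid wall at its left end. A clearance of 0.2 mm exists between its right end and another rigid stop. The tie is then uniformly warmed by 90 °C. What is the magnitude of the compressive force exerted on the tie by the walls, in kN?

P ≈ 127 kN

Unrestrained expansion: δ_free = αΔT L = 9.3×10⁻⁶ × 90 × 750 = 0.6278 mm.
The gap closes (δ_free > 0.2 mm) and the wall then resists a further 0.6278 − 0.2 = 0.4278 mm of expansion.
Compatibility: PL/(AE) = 0.4278 mm, so σ = P/A = E × (0.4278/750) = 60.46 MPa.
Force on the wall = σA = 60.46 × 2100 mm² = 127 kN.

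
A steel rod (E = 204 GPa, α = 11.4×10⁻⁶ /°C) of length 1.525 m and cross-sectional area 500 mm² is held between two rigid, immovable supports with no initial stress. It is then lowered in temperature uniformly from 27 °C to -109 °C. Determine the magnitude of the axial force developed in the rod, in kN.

P ≈ 158 kN (tensile)

The ends cannot move, so σ = EαΔT = 204×10³ × 11.4×10⁻⁶ × 136 = 316.3 MPa.
P = AEαΔT = 500 × 204×10³ × 11.4×10⁻⁶ × 136 = 158.1 kN (tensile).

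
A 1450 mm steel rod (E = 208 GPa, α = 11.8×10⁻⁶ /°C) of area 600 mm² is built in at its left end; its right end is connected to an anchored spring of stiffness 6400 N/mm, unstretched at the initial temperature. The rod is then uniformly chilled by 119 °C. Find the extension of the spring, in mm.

δ ≈ 1.9 mm

Free thermal contraction: δ_free = αΔT L = 11.8×10⁻⁶ × 119 × 1450 = 2.036 mm.
With a force P in the spring, the elastic change of the rod is PL/(AE) and that of the spring is P/k; compatibility requires their sum to equal δ_free.
P [ L/(AE) + 1/k ] = δ_free → P [ 1450/(600×208×10³) + 1/(6400) ] = 2.036.
P = 2.036 / 0.0001679 = 12130 N.
Spring extension = P/k = 12130/(6400) = 1.895 mm.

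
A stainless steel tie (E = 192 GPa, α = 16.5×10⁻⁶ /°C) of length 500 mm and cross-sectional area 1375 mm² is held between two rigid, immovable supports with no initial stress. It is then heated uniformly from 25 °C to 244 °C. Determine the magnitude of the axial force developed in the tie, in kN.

P ≈ 954 kN (compressive)

Full restraint means ε = 0, so the stress is σ = EαΔT = 192×10³ × 16.5×10⁻⁶ × 219 = 693.8 MPa.
P = AEαΔT = 1375 × 192×10³ × 16.5×10⁻⁶ × 219 = 954 kN (compressive).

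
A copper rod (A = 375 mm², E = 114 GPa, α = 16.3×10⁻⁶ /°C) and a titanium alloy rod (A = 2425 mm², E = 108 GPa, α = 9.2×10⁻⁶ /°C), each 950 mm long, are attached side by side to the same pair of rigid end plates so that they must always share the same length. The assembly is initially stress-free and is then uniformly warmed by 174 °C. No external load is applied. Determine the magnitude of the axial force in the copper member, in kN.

P ≈ 45.4 kN (compressive in the copper)

The copper has the larger α, so on heating it would change length more than the titanium alloy if both were free. The rigid plates force a common final length, so the copper is put into compression and the titanium alloy into tension, with equal and opposite forces P (no external load).
Equating the net (thermal + elastic) strains gives |α₁ − α₂|·ΔT = P·[1/(A₁E₁) + 1/(A₂E₂)].
|α₁ − α₂|·ΔT = 7.1×10⁻⁶ × 174 = 0.001235.
1/(A₁E₁) + 1/(A₂E₂) = 1/(375×114×10³) + 1/(2425×108×10³) = 2.721×10⁻⁸ N⁻¹.
P = 0.001235 / 2.721×10⁻⁸ = 45400 N = 45.4 kN.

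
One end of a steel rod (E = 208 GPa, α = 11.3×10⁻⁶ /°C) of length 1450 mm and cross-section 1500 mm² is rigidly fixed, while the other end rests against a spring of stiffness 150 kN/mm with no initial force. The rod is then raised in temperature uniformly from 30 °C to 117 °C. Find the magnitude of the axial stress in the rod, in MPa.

Free thermal expansion: δ_free = αΔT L = 11.3×10⁻⁶ × 87 × 1450 = 1.425 mm.
Let P be the compressive force at the spring. The rod shortens elastically by PL/(AE) and the spring compresses by P/k; together these equal δ_free.
So P = δ_free / [L/(AE) + 1/k] = 1.425 / [ 1450/(1500×208×10³) + 1/(150×10³) ].
P = 1.425 / 1.131×10⁻⁵ = 126000 N.
σ = P/A = 126000/1500 = 84 MPa.

σ ≈ 84 MPa (compressive)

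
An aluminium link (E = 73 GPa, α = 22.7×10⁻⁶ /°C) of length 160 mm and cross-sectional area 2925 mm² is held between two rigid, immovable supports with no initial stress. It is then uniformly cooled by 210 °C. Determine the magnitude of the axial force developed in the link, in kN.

P ≈ 1020 kN (tensile)

Full restraint means ε = 0, so the stress is σ = EαΔT = 73×10³ × 22.7×10⁻⁶ × 210 = 348 MPa.
P = AEαΔT = 2925 × 73×10³ × 22.7×10⁻⁶ × 210 = 1018 kN (tensile).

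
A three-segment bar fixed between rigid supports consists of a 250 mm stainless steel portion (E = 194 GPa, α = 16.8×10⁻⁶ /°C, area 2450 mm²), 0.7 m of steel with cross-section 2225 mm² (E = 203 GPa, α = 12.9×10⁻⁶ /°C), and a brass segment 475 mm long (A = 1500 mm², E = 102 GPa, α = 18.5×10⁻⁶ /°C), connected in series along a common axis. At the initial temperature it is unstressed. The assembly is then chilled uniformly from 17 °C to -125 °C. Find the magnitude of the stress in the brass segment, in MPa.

Free thermal contraction of the whole bar: Σ αᵢΔT Lᵢ = 16.8×10⁻⁶×142×250 + 12.9×10⁻⁶×142×700 + 18.5×10⁻⁶×142×475 = 3.126 mm.
The rigid supports impose zero overall length change; the single axial force P common to all segments must satisfy P Σ Lᵢ/(AᵢEᵢ) = δ_free.
The series flexibility is Σ Lᵢ/(AᵢEᵢ) = 250/(2450×194×10³) + 700/(2225×203×10³) + 475/(1500×102×10³) = 5.18×10⁻⁶ mm/N.
Hence P = δ_free / Σ(L/AE) = 3.126/5.18×10⁻⁶ = 603.5 kN (tensile).
σ_{brass} = P / A = 603500 / 1500 = 402.4 MPa.

σ ≈ 402 MPa (tensile)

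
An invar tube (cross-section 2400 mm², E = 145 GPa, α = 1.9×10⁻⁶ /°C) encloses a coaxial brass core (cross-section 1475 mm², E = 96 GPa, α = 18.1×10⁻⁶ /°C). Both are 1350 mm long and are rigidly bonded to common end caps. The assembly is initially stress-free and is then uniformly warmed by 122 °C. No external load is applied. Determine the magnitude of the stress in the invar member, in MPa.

Both members must finish at the same length. With the larger α, the brass tends to over-expand; the plates restrain it, putting the brass in compression and the invar in tension. With no external load the two internal forces are equal and opposite, magnitude P.
Equating the net (thermal + elastic) strains gives |α₁ − α₂|·ΔT = P·[1/(A₁E₁) + 1/(A₂E₂)].
|α₁ − α₂|·ΔT = 16.2×10⁻⁶ × 122 = 0.001976.
1/(A₁E₁) + 1/(A₂E₂) = 1/(2400×145×10³) + 1/(1475×96×10³) = 9.936×10⁻⁹ N⁻¹.
P = 0.001976 / 9.936×10⁻⁹ = 198900 N = 198.9 kN.
σ_{invar} = P/A₁ = 198900/2400 = 82.88 MPa, tensile.

σ ≈ 82.9 MPa (tensile)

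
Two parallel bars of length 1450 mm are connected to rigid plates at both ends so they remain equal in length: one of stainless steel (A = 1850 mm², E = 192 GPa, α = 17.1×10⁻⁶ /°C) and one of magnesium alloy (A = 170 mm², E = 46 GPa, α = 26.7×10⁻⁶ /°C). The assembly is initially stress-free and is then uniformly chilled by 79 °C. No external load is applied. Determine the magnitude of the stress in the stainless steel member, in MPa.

Both members must finish at the same length. With the larger α, the magnesium alloy tends to over-contract; the plates restrain it, putting the magnesium alloy in tension and the stainless steel in compression. With no external load the two internal forces are equal and opposite, magnitude P.
Setting the final lengths equal and cancelling L: (α₁ − α₂)ΔT = P/(A₁E₁) + P/(A₂E₂).
|α₁ − α₂|·ΔT = 9.6×10⁻⁶ × 79 = 0.0007584.
1/(A₁E₁) + 1/(A₂E₂) = 1/(1850×192×10³) + 1/(170×46×10³) = 1.307×10⁻⁷ N⁻¹.
P = 0.0007584 / 1.307×10⁻⁷ = 5803 N = 5.803 kN.
σ_{stainless steel} = P/A₁ = 5803/1850 = 3.137 MPa, compressive.

σ ≈ 3.14 MPa (compressive)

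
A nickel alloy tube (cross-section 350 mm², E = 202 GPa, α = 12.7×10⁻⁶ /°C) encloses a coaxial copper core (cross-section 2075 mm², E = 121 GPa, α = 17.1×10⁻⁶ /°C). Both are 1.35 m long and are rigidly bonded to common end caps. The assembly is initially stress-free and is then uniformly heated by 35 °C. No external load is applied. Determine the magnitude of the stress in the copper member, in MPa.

σ ≈ 4.09 MPa (compressive)

Both members must finish at the same length. With the larger α, the copper tends to over-expand; the plates restrain it, putting the copper in compression and the nickel alloy in tension. With no external load the two internal forces are equal and opposite, magnitude P.
Equating the net (thermal + elastic) strains gives |α₁ − α₂|·ΔT = P·[1/(A₁E₁) + 1/(A₂E₂)].
|α₁ − α₂|·ΔT = 4.4×10⁻⁶ × 35 = 0.000154.
1/(A₁E₁) + 1/(A₂E₂) = 1/(350×202×10³) + 1/(2075×121×10³) = 1.813×10⁻⁸ N⁻¹.
P = 0.000154 / 1.813×10⁻⁸ = 8496 N = 8.496 kN.
σ_{copper} = P/A₂ = 8496/2075 = 4.094 MPa, compressive.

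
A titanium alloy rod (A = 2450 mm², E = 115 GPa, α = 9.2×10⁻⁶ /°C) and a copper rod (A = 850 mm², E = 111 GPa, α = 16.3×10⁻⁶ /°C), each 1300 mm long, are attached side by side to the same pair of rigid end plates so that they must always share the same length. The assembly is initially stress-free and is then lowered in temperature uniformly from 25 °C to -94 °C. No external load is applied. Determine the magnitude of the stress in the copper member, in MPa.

Both members must finish at the same length. With the larger α, the copper tends to over-contract; the plates restrain it, putting the copper in tension and the titanium alloy in compression. With no external load the two internal forces are equal and opposite, magnitude P.
Setting the final lengths equal and cancelling L: (α₁ − α₂)ΔT = P/(A₁E₁) + P/(A₂E₂).
|α₁ − α₂|·ΔT = 7.1×10⁻⁶ × 119 = 0.0008449.
1/(A₁E₁) + 1/(A₂E₂) = 1/(2450×115×10³) + 1/(850×111×10³) = 1.415×10⁻⁸ N⁻¹.
P = 0.0008449 / 1.415×10⁻⁸ = 59720 N = 59.72 kN.
σ_{copper} = P/A₂ = 59720/850 = 70.26 MPa, tensile.

σ ≈ 70.3 MPa (tensile)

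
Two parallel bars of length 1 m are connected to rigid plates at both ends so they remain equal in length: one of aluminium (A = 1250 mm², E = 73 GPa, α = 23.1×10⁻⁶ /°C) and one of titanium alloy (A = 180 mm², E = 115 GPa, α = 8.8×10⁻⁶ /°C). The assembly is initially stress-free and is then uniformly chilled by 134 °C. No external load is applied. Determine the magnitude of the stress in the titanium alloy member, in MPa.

Both members must finish at the same length. With the larger α, the aluminium tends to over-contract; the plates restrain it, putting the aluminium in tension and the titanium alloy in compression. With no external load the two internal forces are equal and opposite, magnitude P.
Setting the final lengths equal and cancelling L: (α₁ − α₂)ΔT = P/(A₁E₁) + P/(A₂E₂).
|α₁ − α₂|·ΔT = 14.3×10⁻⁶ × 134 = 0.001916.
1/(A₁E₁) + 1/(A₂E₂) = 1/(1250×73×10³) + 1/(180×115×10³) = 5.927×10⁻⁸ N⁻¹.
So P = 0.001916 / 5.927×10⁻⁸ = 32.33 kN.
σ_{titanium alloy} = P/A₂ = 32330/180 = 179.6 MPa, compressive.

σ ≈ 180 MPa (compressive)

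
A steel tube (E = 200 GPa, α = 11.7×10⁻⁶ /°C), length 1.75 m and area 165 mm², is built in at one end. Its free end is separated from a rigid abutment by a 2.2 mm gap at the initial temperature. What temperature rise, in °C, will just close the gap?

Contact occurs when the free expansion equals the gap: αΔT L = 2.2 mm.
ΔT = 2.2 / (11.7×10⁻⁶ × 1750) = 107.4 °C.

ΔT ≈ 107 °C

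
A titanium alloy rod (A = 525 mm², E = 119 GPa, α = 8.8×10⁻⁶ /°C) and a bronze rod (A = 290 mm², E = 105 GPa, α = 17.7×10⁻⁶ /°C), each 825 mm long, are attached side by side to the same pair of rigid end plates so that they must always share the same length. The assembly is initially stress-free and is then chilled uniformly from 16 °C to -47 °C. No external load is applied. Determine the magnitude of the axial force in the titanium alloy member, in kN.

P ≈ 11.5 kN (compressive in the titanium alloy)

Equilibrium of a rigid end plate with no external load gives equal and opposite internal forces ±P in the two members. Since α_{bronze} > α_{titanium alloy}, cooling drives the bronze into tension and the titanium alloy into compression.
Setting the final lengths equal and cancelling L: (α₁ − α₂)ΔT = P/(A₁E₁) + P/(A₂E₂).
|α₁ − α₂|·ΔT = 8.9×10⁻⁶ × 63 = 0.0005607.
1/(A₁E₁) + 1/(A₂E₂) = 1/(525×119×10³) + 1/(290×105×10³) = 4.885×10⁻⁸ N⁻¹.
P = 0.0005607 / 4.885×10⁻⁸ = 11480 N = 11.48 kN.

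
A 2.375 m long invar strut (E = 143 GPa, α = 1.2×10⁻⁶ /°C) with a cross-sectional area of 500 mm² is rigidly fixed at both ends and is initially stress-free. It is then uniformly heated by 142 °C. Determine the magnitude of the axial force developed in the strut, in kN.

P ≈ 12.2 kN (compressive)

The ends cannot move, so σ = EαΔT = 143×10³ × 1.2×10⁻⁶ × 142 = 24.37 MPa.
P = AEαΔT = 500 × 143×10³ × 1.2×10⁻⁶ × 142 = 12.18 kN (compressive).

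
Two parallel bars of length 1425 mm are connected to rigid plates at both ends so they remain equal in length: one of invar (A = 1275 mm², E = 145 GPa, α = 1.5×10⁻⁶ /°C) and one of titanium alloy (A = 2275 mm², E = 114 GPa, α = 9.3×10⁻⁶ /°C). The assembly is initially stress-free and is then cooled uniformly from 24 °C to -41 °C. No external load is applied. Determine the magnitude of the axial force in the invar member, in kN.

P ≈ 54.7 kN (compressive in the invar)

Both members must finish at the same length. With the larger α, the titanium alloy tends to over-contract; the plates restrain it, putting the titanium alloy in tension and the invar in compression. With no external load the two internal forces are equal and opposite, magnitude P.
Setting the final lengths equal and cancelling L: (α₁ − α₂)ΔT = P/(A₁E₁) + P/(A₂E₂).
|α₁ − α₂|·ΔT = 7.8×10⁻⁶ × 65 = 0.000507.
1/(A₁E₁) + 1/(A₂E₂) = 1/(1275×145×10³) + 1/(2275×114×10³) = 9.265×10⁻⁹ N⁻¹.
P = 0.000507 / 9.265×10⁻⁹ = 54720 N = 54.72 kN.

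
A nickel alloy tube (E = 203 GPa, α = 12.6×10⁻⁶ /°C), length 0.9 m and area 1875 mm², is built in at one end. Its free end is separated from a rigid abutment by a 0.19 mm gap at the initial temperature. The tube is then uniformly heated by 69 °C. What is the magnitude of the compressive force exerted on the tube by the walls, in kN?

P ≈ 251 kN

If the wall were absent the tube would grow by αΔT L = 12.6×10⁻⁶ × 69 × 900 = 0.7825 mm.
The gap closes (δ_free > 0.19 mm) and the wall then resists a further 0.7825 − 0.19 = 0.5925 mm of expansion.
So σ = E(δ_free − g)/L = 203×10³ × 0.5925/900 = 133.6 MPa.
P = σA = 133.6 × 1875 = 250.6 kN.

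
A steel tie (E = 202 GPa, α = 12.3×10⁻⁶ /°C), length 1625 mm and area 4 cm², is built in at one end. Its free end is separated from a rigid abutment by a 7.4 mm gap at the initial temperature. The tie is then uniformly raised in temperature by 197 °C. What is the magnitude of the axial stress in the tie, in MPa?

Free thermal elongation = αΔT L = 12.3×10⁻⁶ × 197 × 1625 = 3.938 mm.
Since δ_free = 3.94 mm is less than the 7.4 mm gap, the tie never touches the wall. No axial force develops.

σ ≈ 0 MPa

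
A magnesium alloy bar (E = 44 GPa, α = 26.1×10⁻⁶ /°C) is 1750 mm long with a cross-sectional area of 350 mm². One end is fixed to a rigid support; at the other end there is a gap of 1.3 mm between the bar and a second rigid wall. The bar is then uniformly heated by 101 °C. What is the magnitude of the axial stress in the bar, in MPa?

Free thermal elongation = αΔT L = 26.1×10⁻⁶ × 101 × 1750 = 4.613 mm.
This exceeds the 1.3 mm gap, so the wall pushes back. The portion of expansion that must be recovered elastically is δ_free − gap = 4.613 − 1.3 = 3.313 mm.
That suppressed elongation corresponds to σ = E·Δ/L = 44×10³ × 3.313/1750 = 83.3 MPa.

σ ≈ 83.3 MPa (compressive)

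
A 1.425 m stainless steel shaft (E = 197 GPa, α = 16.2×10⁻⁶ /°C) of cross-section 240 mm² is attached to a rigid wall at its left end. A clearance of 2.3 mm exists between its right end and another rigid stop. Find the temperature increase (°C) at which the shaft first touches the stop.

ΔT ≈ 99.6 °C

The gap closes when αΔT L = 2.3 mm, since the shaft is still unstressed at that instant.
ΔT = 2.3 / (16.2×10⁻⁶ × 1425) = 99.63 °C.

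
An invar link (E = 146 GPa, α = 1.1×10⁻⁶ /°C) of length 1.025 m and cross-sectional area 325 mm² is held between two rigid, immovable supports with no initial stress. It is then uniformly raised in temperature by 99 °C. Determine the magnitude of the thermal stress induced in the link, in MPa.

With length fixed, the mechanical strain must cancel the thermal strain αΔT = 1.1×10⁻⁶ × 99 = 108.9×10⁻⁶.
σ = EαΔT = 146×10³ × 1.1×10⁻⁶ × 99 = 15.9 MPa (compressive; the link is trying to expand).

σ ≈ 15.9 MPa (compressive)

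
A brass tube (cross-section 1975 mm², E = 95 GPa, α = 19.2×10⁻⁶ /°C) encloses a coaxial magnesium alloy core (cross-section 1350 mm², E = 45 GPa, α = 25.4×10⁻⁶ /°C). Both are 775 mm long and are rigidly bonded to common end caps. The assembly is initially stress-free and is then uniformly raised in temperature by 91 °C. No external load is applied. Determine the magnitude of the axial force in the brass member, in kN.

P ≈ 25.9 kN (tensile in the brass)

Equilibrium of a rigid end plate with no external load gives equal and opposite internal forces ±P in the two members. Since α_{magnesium alloy} > α_{brass}, heating drives the magnesium alloy into compression and the brass into tension.
Compatibility of the two members (thermal + elastic change equal): (α₁ − α₂)ΔT = P·[1/(A₁E₁) + 1/(A₂E₂)].
|α₁ − α₂|·ΔT = 6.2×10⁻⁶ × 91 = 0.0005642.
1/(A₁E₁) + 1/(A₂E₂) = 1/(1975×95×10³) + 1/(1350×45×10³) = 2.179×10⁻⁸ N⁻¹.
So P = 0.0005642 / 2.179×10⁻⁸ = 25.89 kN.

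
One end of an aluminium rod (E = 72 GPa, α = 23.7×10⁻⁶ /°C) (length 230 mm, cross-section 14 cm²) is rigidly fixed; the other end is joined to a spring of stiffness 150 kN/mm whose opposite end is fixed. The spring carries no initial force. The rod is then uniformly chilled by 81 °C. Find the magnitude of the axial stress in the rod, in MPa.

σ ≈ 35.2 MPa (tensile)

If the spring were absent the rod would shorten by αΔT L = 23.7×10⁻⁶ × 81 × 230 = 0.4415 mm.
With a force P in the spring, the elastic change of the rod is PL/(AE) and that of the spring is P/k; compatibility requires their sum to equal δ_free.
So P = δ_free / [L/(AE) + 1/k] = 0.4415 / [ 230/(1400×72×10³) + 1/(150×10³) ].
P = 0.4415 / 8.948×10⁻⁶ = 49340 N.
σ = P/A = 49340/1400 = 35.24 MPa.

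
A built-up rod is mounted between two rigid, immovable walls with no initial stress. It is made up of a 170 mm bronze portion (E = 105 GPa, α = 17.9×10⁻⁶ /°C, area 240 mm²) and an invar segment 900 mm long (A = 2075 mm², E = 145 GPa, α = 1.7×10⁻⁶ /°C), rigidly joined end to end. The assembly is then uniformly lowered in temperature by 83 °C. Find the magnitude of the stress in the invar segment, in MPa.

Free thermal contraction of the whole bar: Σ αᵢΔT Lᵢ = 17.9×10⁻⁶×83×170 + 1.7×10⁻⁶×83×900 = 0.3796 mm.
The rigid supports impose zero overall length change; the single axial force P common to all segments must satisfy P Σ Lᵢ/(AᵢEᵢ) = δ_free.
Σ Lᵢ/(AᵢEᵢ) = 170/(240×105×10³) + 900/(2075×145×10³) = 9.737×10⁻⁶ mm/N.
Hence P = δ_free / Σ(L/AE) = 0.3796/9.737×10⁻⁶ = 38.98 kN (tensile).
σ_{invar} = P / A = 38980 / 2075 = 18.79 MPa.

σ ≈ 18.8 MPa (tensile)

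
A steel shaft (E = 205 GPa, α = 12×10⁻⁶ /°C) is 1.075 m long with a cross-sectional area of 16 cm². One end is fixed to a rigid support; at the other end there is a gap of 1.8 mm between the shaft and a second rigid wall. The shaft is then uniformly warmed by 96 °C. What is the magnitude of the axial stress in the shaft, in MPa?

σ ≈ 0 MPa

If the wall were absent the shaft would grow by αΔT L = 12×10⁻⁶ × 96 × 1075 = 1.238 mm.
This is smaller than the 1.8 mm clearance, so the shaft expands freely without reaching the stop — the stress is zero.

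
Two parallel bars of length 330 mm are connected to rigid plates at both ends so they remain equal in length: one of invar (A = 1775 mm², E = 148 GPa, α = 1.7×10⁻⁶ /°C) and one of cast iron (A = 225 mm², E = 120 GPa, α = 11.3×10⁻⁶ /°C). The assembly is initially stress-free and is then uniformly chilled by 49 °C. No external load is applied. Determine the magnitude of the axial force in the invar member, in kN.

P ≈ 11.5 kN (compressive in the invar)

Both members must finish at the same length. With the larger α, the cast iron tends to over-contract; the plates restrain it, putting the cast iron in tension and the invar in compression. With no external load the two internal forces are equal and opposite, magnitude P.
Compatibility of the two members (thermal + elastic change equal): (α₁ − α₂)ΔT = P·[1/(A₁E₁) + 1/(A₂E₂)].
|α₁ − α₂|·ΔT = 9.6×10⁻⁶ × 49 = 0.0004704.
1/(A₁E₁) + 1/(A₂E₂) = 1/(1775×148×10³) + 1/(225×120×10³) = 4.084×10⁻⁸ N⁻¹.
P = 0.0004704 / 4.084×10⁻⁸ = 11520 N = 11.52 kN.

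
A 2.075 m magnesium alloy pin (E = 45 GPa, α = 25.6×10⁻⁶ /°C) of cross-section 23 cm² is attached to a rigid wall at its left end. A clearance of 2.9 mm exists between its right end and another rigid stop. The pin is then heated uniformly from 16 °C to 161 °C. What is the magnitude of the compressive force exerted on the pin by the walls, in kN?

P ≈ 240 kN

Unrestrained expansion: δ_free = αΔT L = 25.6×10⁻⁶ × 145 × 2075 = 7.702 mm.
This exceeds the 2.9 mm gap, so the wall pushes back. The portion of expansion that must be recovered elastically is δ_free − gap = 7.702 − 2.9 = 4.802 mm.
That suppressed elongation corresponds to σ = E·Δ/L = 45×10³ × 4.802/2075 = 104.1 MPa.
Force on the wall = σA = 104.1 × 2300 mm² = 239.5 kN.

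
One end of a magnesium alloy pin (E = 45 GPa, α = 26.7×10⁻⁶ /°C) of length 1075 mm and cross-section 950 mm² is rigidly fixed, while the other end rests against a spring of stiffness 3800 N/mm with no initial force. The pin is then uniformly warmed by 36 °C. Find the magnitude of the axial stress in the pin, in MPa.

σ ≈ 3.77 MPa (compressive)

The unrestrained thermal change is αΔT L = 26.7×10⁻⁶ × 36 × 1075 = 1.033 mm.
With a force P in the spring, the elastic change of the pin is PL/(AE) and that of the spring is P/k; compatibility requires their sum to equal δ_free.
P [ L/(AE) + 1/k ] = δ_free → P [ 1075/(950×45×10³) + 1/(3800) ] = 1.033.
P = 1.033 / 0.0002883 = 3584 N.
σ = P/A = 3584/950 = 3.773 MPa.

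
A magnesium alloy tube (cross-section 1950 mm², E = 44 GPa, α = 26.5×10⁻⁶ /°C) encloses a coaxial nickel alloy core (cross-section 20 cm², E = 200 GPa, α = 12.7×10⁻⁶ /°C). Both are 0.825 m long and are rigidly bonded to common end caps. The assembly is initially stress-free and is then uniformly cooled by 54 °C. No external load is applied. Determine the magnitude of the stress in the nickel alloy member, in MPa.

σ ≈ 26.3 MPa (compressive)

Both members must finish at the same length. With the larger α, the magnesium alloy tends to over-contract; the plates restrain it, putting the magnesium alloy in tension and the nickel alloy in compression. With no external load the two internal forces are equal and opposite, magnitude P.
Compatibility of the two members (thermal + elastic change equal): (α₁ − α₂)ΔT = P·[1/(A₁E₁) + 1/(A₂E₂)].
|α₁ − α₂|·ΔT = 13.8×10⁻⁶ × 54 = 0.0007452.
1/(A₁E₁) + 1/(A₂E₂) = 1/(1950×44×10³) + 1/(2000×200×10³) = 1.416×10⁻⁸ N⁻¹.
P = 0.0007452 / 1.416×10⁻⁸ = 52650 N = 52.65 kN.
σ_{nickel alloy} = P/A₂ = 52650/2000 = 26.32 MPa, compressive.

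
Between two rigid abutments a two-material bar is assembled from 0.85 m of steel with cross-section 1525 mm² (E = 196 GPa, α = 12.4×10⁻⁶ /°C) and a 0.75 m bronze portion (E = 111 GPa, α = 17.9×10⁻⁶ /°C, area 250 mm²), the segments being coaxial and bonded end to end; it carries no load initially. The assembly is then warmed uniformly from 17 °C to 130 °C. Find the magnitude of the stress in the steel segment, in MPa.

Free thermal expansion of the whole bar: Σ αᵢΔT Lᵢ = 12.4×10⁻⁶×113×850 + 17.9×10⁻⁶×113×750 = 2.708 mm.
The rigid supports impose zero overall length change; the single axial force P common to all segments must satisfy P Σ Lᵢ/(AᵢEᵢ) = δ_free.
The series flexibility is Σ Lᵢ/(AᵢEᵢ) = 850/(1525×196×10³) + 750/(250×111×10³) = 2.987×10⁻⁵ mm/N.
So P = 2.708 / 2.987×10⁻⁵ = 90.66 kN, compressive.
σ_{steel} = P / A = 90660 / 1525 = 59.45 MPa.

σ ≈ 59.4 MPa (compressive)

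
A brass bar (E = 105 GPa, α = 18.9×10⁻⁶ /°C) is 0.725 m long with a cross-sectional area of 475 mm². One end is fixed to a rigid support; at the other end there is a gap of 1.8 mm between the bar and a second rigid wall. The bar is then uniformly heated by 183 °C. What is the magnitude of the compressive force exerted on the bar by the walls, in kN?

Unrestrained expansion: δ_free = αΔT L = 18.9×10⁻⁶ × 183 × 725 = 2.508 mm.
After closing the 1.8 mm clearance, 2.508 − 1.8 = 0.7076 mm of expansion remains to be suppressed by the wall.
So σ = E(δ_free − g)/L = 105×10³ × 0.7076/725 = 102.5 MPa.
Force on the wall = σA = 102.5 × 475 mm² = 48.68 kN.

P ≈ 48.7 kN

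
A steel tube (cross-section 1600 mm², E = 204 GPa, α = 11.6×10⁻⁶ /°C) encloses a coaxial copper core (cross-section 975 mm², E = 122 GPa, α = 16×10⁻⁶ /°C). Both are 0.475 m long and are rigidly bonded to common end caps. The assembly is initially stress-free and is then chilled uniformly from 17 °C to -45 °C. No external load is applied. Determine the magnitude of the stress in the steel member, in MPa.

Both members must finish at the same length. With the larger α, the copper tends to over-contract; the plates restrain it, putting the copper in tension and the steel in compression. With no external load the two internal forces are equal and opposite, magnitude P.
Compatibility of the two members (thermal + elastic change equal): (α₁ − α₂)ΔT = P·[1/(A₁E₁) + 1/(A₂E₂)].
|α₁ − α₂|·ΔT = 4.4×10⁻⁶ × 62 = 0.0002728.
1/(A₁E₁) + 1/(A₂E₂) = 1/(1600×204×10³) + 1/(975×122×10³) = 1.147×10⁻⁸ N⁻¹.
So P = 0.0002728 / 1.147×10⁻⁸ = 23.78 kN.
σ_{steel} = P/A₁ = 23780/1600 = 14.86 MPa, compressive.

σ ≈ 14.9 MPa (compressive)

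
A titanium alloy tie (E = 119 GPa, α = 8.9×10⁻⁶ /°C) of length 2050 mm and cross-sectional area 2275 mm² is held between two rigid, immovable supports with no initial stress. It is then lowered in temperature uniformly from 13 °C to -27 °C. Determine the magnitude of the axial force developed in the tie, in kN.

The ends cannot move, so σ = EαΔT = 119×10³ × 8.9×10⁻⁶ × 40 = 42.36 MPa.
P = AEαΔT = 2275 × 119×10³ × 8.9×10⁻⁶ × 40 = 96.38 kN (tensile).

P ≈ 96.4 kN (tensile)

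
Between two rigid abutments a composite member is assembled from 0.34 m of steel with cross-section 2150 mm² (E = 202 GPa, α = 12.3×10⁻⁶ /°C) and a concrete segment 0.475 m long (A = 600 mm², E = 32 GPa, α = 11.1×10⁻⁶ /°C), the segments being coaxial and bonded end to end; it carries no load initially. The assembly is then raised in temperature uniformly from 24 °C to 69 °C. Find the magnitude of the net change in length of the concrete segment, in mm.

With the walls removed the bar would change length by δ_free = Σ αᵢΔT Lᵢ = 12.3×10⁻⁶×45×340 + 11.1×10⁻⁶×45×475 = 0.4255 mm.
The walls prevent any net length change, so an axial force P (same in every segment) develops. Compatibility: P · Σ Lᵢ/(AᵢEᵢ) = δ_free.
The series flexibility is Σ Lᵢ/(AᵢEᵢ) = 340/(2150×202×10³) + 475/(600×32×10³) = 2.552×10⁻⁵ mm/N.
P = 0.4255 / 2.552×10⁻⁵ = 16670 N = 16.67 kN, compressive.
For the concrete segment, free thermal change = 11.1×10⁻⁶×45×475 = 0.2373 mm and elastic change from P = 16670×475/(600×32×10³) = 0.4124 mm; these oppose, so the net change is 0.175 mm (segment shortens).

|ΔL| ≈ 0.175 mm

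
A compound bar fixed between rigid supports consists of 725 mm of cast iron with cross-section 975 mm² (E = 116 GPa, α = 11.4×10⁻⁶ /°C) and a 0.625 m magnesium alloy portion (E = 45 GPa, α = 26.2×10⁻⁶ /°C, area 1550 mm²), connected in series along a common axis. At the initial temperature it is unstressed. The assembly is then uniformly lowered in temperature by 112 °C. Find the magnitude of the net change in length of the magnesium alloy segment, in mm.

|ΔL| ≈ 0.225 mm

Free thermal contraction of the whole bar: Σ αᵢΔT Lᵢ = 11.4×10⁻⁶×112×725 + 26.2×10⁻⁶×112×625 = 2.76 mm.
The rigid supports impose zero overall length change; the single axial force P common to all segments must satisfy P Σ Lᵢ/(AᵢEᵢ) = δ_free.
The series flexibility is Σ Lᵢ/(AᵢEᵢ) = 725/(975×116×10³) + 625/(1550×45×10³) = 1.537×10⁻⁵ mm/N.
So P = 2.76 / 1.537×10⁻⁵ = 179.5 kN, tensile.
For the magnesium alloy segment, free thermal change = 26.2×10⁻⁶×112×625 = 1.834 mm and elastic change from P = 179500×625/(1550×45×10³) = 1.609 mm; these oppose, so the net change is 0.225 mm (segment shortens).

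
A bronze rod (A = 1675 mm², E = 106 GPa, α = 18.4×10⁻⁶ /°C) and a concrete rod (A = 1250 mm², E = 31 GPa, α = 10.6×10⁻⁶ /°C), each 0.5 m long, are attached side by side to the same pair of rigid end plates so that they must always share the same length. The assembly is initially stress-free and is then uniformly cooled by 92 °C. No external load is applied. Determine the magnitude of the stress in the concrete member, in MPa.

The bronze has the larger α, so on cooling it would change length more than the concrete if both were free. The rigid plates force a common final length, so the bronze is put into tension and the concrete into compression, with equal and opposite forces P (no external load).
Compatibility of the two members (thermal + elastic change equal): (α₁ − α₂)ΔT = P·[1/(A₁E₁) + 1/(A₂E₂)].
|α₁ − α₂|·ΔT = 7.8×10⁻⁶ × 92 = 0.0007176.
1/(A₁E₁) + 1/(A₂E₂) = 1/(1675×106×10³) + 1/(1250×31×10³) = 3.144×10⁻⁸ N⁻¹.
So P = 0.0007176 / 3.144×10⁻⁸ = 22.83 kN.
σ_{concrete} = P/A₂ = 22830/1250 = 18.26 MPa, compressive.

σ ≈ 18.3 MPa (compressive)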